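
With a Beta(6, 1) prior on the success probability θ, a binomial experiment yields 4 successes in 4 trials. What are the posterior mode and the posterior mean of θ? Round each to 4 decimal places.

MAP = 1.0000, posterior mean = 0.9091

Posterior: Beta(6+4, 1+0) = Beta(10, 1).
Since β = 1 ≤ 1 and α > 1, the Beta density is monotone increasing on [0,1]; the mode is at 1.
Mean = 10/(10+1) = 0.9091.
The posterior is left-skewed, so the mode exceeds the mean.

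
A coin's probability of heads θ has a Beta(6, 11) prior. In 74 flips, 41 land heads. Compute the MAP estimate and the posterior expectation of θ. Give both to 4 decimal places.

Posterior: Beta(6+41, 11+33) = Beta(47, 44).
Mode = (47−1)/(47+44−2) = 46/89 = 0.5169.
Mean = 47/(47+44) = 47/91 = 0.5165.

MAP: 0.5169. Posterior mean: 0.5165.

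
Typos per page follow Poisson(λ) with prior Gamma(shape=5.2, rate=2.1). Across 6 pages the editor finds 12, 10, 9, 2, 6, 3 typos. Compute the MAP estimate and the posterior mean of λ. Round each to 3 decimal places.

Σ counts = 42. Posterior: Gamma(shape = 5.2+42 = 47.2, rate = 2.1+6 = 8.1).
Mode = (α−1)/β = 46.2/8.1 = 5.704.
Mean = α/β = 47.2/8.1 = 5.827.

MAP: 5.704. Posterior mean: 5.827.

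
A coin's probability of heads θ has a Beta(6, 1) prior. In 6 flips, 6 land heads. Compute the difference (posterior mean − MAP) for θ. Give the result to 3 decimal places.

Posterior: Beta(6+6, 1+0) = Beta(12, 1).
Since β = 1 ≤ 1 and α > 1, the Beta density is monotone increasing on [0,1]; the mode is at 1.
Mean = 12/(12+1) = 0.923.
Difference = 0.923 − 1.000 = -0.077.

-0.077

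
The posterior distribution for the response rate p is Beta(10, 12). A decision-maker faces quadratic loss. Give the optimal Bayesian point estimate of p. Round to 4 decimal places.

Mode = (10−1)/(10+12−2) = 9/20 = 0.4500.
Mean = 10/(10+12) = 10/22 = 0.4545.
Quadratic loss ⇒ the optimal estimator is the posterior mean.

0.4545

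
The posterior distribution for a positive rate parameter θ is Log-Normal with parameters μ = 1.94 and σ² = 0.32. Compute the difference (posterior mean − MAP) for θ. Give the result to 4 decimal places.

Mode = exp(μ − σ²) = exp(1.62) = 5.0531.
Mean = exp(μ + σ²/2) = exp(2.100) = 8.1662.
Difference = 8.1662 − 5.0531 = 3.1131.

3.1131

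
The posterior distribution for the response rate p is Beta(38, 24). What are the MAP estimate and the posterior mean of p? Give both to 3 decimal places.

Mode = (38−1)/(38+24−2) = 37/60 = 0.617.
Mean = 38/(38+24) = 38/62 = 0.613.

MAP estimate = 0.617, posterior mean = 0.613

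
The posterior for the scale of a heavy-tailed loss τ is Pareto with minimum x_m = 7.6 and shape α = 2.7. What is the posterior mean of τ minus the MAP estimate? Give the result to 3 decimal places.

4.471

The Pareto density is strictly decreasing on [x_m, ∞), so the mode is x_m = 7.600.
Mean = α·x_m/(α−1) = 2.7·7.6/1.7 = 12.071.
Difference = 12.071 − 7.600 = 4.471.
The posterior is right-skewed, so the mean exceeds the mode.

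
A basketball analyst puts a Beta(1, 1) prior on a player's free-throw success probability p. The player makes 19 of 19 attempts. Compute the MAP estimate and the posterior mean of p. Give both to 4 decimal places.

Posterior: Beta(1+19, 1+0) = Beta(20, 1).
Since β = 1 ≤ 1 and α > 1, the Beta density is monotone increasing on [0,1]; the mode is at 1.
Mean = 20/(20+1) = 0.9524.

MAP = 1.0000; posterior mean = 0.9524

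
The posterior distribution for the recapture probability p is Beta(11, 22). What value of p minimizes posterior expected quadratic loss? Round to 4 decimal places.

Mode = (11−1)/(11+22−2) = 10/31 = 0.3226.
Mean = 11/(11+22) = 11/33 = 0.3333.
Quadratic loss ⇒ the optimal estimator is the posterior mean.

0.3333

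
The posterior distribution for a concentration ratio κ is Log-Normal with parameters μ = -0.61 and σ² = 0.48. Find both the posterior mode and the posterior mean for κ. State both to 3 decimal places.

Mode = exp(μ − σ²) = exp(-1.09) = 0.336.
Mean = exp(μ + σ²/2) = exp(-0.370) = 0.691.
Mean > mode: the posterior has a right tail.

MAP = 0.336, posterior mean = 0.691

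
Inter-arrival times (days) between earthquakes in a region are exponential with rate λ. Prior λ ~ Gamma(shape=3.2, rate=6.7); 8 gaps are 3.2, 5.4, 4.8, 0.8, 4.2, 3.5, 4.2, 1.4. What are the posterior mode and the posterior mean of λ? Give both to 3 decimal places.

Σ times = 27.5. Posterior: Gamma(shape = 3.2+8 = 11.2, rate = 6.7+27.5 = 34.2).
Mode = (α−1)/β = 10.2/34.2 = 0.298.
Mean = α/β = 11.2/34.2 = 0.327.

MAP = 0.298; posterior mean = 0.327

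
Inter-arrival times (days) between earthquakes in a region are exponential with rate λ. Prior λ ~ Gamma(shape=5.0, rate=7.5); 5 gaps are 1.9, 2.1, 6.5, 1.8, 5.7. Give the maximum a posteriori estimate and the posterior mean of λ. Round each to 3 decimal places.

λ_MAP = 0.353, E[λ|data] = 0.392

Σ times = 18.0. Posterior: Gamma(shape = 5.0+5 = 10.0, rate = 7.5+18.0 = 25.5).
Mode = (α−1)/β = 9.0/25.5 = 0.353.
Mean = α/β = 10.0/25.5 = 0.392.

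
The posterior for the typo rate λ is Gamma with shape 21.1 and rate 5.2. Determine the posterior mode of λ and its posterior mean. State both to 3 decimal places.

Mode = (α−1)/β = 20.1/5.2 = 3.865.
Mean = α/β = 21.1/5.2 = 4.058.

λ_MAP = 3.865, E[λ|data] = 4.058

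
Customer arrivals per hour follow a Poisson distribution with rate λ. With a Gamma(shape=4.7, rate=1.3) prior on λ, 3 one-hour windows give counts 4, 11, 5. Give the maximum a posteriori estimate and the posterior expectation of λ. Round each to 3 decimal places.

MAP = 5.512; posterior mean = 5.744

Σ counts = 20. Posterior: Gamma(shape = 4.7+20 = 24.7, rate = 1.3+3 = 4.3).
Mode = (α−1)/β = 23.7/4.3 = 5.512.
Mean = α/β = 24.7/4.3 = 5.744.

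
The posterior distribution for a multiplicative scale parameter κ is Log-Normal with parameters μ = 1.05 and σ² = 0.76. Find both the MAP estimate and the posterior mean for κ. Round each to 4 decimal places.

MAP = 1.3364, posterior mean = 4.1787

Mode = exp(μ − σ²) = exp(0.29) = 1.3364.
Mean = exp(μ + σ²/2) = exp(1.430) = 4.1787.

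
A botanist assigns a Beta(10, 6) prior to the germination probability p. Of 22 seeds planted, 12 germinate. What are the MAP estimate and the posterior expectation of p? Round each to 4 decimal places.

Posterior: Beta(10+12, 6+10) = Beta(22, 16).
Mode = (22−1)/(22+16−2) = 21/36 = 0.5833.
Mean = 22/(22+16) = 22/38 = 0.5789.
Left-skewed posterior ⇒ mean < mode.

MAP = 0.5833, posterior mean = 0.5789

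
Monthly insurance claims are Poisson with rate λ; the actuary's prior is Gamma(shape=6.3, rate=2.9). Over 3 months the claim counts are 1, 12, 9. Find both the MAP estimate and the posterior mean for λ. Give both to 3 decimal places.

Σ counts = 22. Posterior: Gamma(shape = 6.3+22 = 28.3, rate = 2.9+3 = 5.9).
Mode = (α−1)/β = 27.3/5.9 = 4.627.
Mean = α/β = 28.3/5.9 = 4.797.
Mean > mode: the posterior has a right tail.

MAP = 4.627; posterior mean = 4.797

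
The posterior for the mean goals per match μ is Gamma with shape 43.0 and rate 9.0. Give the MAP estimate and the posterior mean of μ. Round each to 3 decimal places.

Mode = (α−1)/β = 42.0/9.0 = 4.667.
Mean = α/β = 43.0/9.0 = 4.778.
The posterior is right-skewed, so the mean exceeds the mode.

μ_MAP = 4.667, E[μ|data] = 4.778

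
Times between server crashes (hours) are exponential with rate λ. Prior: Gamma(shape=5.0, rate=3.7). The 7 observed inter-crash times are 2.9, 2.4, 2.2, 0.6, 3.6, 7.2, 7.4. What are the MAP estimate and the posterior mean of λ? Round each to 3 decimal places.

MAP estimate = 0.367, posterior mean = 0.400

Σ times = 26.3. Posterior: Gamma(shape = 5.0+7 = 12.0, rate = 3.7+26.3 = 30.0).
Mode = (α−1)/β = 11.0/30.0 = 0.367.
Mean = α/β = 12.0/30.0 = 0.400.
Mean > mode: the posterior has a right tail.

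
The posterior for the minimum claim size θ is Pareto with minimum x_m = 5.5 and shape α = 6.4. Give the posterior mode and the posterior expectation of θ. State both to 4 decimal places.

The Pareto density is strictly decreasing on [x_m, ∞), so the mode is x_m = 5.5000.
Mean = α·x_m/(α−1) = 6.4·5.5/5.4 = 6.5185.

θ_MAP = 5.5000, E[θ|data] = 6.5185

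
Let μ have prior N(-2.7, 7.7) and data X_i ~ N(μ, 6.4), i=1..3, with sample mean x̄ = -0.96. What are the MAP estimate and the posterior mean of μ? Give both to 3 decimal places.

Posterior for μ is Normal. Precision-weighted mean: (1/7.7·-2.7 + 3/6.4·-0.96) / (1/7.7 + 3/6.4) = -1.337.
A Normal posterior is symmetric, so mode = mean.

μ_MAP = -1.337, E[μ|data] = -1.337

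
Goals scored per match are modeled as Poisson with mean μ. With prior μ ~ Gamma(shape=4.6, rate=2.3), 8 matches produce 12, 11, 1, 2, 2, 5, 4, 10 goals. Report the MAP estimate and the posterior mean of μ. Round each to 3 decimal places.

Σ counts = 47. Posterior: Gamma(shape = 4.6+47 = 51.6, rate = 2.3+8 = 10.3).
Mode = (α−1)/β = 50.6/10.3 = 4.913.
Mean = α/β = 51.6/10.3 = 5.010.

MAP estimate = 4.913, posterior mean = 5.010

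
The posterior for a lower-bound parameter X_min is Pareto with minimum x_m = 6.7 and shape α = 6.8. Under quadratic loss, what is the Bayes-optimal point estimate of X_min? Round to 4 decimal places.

The Pareto density is strictly decreasing on [x_m, ∞), so the mode is x_m = 6.7000.
Mean = α·x_m/(α−1) = 6.8·6.7/5.8 = 7.8552.
Quadratic loss ⇒ the optimal estimator is the posterior mean.

7.8552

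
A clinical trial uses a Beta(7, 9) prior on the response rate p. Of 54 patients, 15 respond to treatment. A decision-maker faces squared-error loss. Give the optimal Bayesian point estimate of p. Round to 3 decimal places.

Posterior: Beta(7+15, 9+39) = Beta(22, 48).
Mode = (22−1)/(22+48−2) = 21/68 = 0.309.
Mean = 22/(22+48) = 22/70 = 0.314.
Squared-error loss ⇒ the optimal estimator is the posterior mean.

0.314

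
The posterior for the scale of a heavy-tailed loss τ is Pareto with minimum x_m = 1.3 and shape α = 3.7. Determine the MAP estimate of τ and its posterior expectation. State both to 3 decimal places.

MAP estimate = 1.300, posterior expectation = 1.781

The Pareto density is strictly decreasing on [x_m, ∞), so the mode is x_m = 1.300.
Mean = α·x_m/(α−1) = 3.7·1.3/2.7 = 1.781.
Right-skewed posterior ⇒ mode < mean.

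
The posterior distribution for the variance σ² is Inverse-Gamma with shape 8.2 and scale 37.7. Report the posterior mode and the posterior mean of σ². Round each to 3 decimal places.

MAP = 4.098, posterior mean = 5.236

Mode = β/(α+1) = 37.7/9.2 = 4.098.
Mean = β/(α−1) = 37.7/7.2 = 5.236.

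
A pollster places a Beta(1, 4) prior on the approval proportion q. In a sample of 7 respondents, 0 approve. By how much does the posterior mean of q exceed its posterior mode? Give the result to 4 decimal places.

Posterior: Beta(1+0, 4+7) = Beta(1, 11).
Since α = 1 ≤ 1 and β > 1, the Beta density is monotone decreasing on [0,1]; the mode is at 0.
Mean = 1/(1+11) = 0.0833.
Difference = 0.0833 − 0.0000 = 0.0833.
Right-skewed posterior ⇒ mode < mean.

0.0833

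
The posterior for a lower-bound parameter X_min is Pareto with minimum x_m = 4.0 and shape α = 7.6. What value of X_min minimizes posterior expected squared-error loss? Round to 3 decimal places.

The Pareto density is strictly decreasing on [x_m, ∞), so the mode is x_m = 4.000.
Mean = α·x_m/(α−1) = 7.6·4.0/6.6 = 4.606.
Squared-error loss ⇒ the optimal estimator is the posterior mean.

4.606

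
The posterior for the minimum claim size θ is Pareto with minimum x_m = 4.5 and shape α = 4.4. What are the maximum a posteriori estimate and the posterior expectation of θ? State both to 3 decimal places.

MAP: 4.500. Posterior mean: 5.824.

The Pareto density is strictly decreasing on [x_m, ∞), so the mode is x_m = 4.500.
Mean = α·x_m/(α−1) = 4.4·4.5/3.4 = 5.824.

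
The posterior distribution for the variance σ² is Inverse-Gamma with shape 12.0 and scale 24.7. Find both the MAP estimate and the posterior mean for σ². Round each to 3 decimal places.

Mode = β/(α+1) = 24.7/13.0 = 1.900.
Mean = β/(α−1) = 24.7/11.0 = 2.245.
The mean is pulled above the mode by the posterior's right skew.

MAP estimate = 1.900, posterior mean = 2.245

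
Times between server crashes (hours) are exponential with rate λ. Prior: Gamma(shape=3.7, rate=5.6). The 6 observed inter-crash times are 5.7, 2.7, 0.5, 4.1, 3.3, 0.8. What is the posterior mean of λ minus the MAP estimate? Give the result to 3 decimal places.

0.044

Σ times = 17.1. Posterior: Gamma(shape = 3.7+6 = 9.7, rate = 5.6+17.1 = 22.7).
Mode = (α−1)/β = 8.7/22.7 = 0.383.
Mean = α/β = 9.7/22.7 = 0.427.
Difference = 0.427 − 0.383 = 0.044.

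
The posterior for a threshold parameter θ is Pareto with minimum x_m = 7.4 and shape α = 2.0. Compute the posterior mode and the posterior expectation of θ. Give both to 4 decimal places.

posterior mode = 7.4000, posterior expectation = 14.8000

The Pareto density is strictly decreasing on [x_m, ∞), so the mode is x_m = 7.4000.
Mean = α·x_m/(α−1) = 2.0·7.4/1.0 = 14.8000.
The posterior is right-skewed, so the mean exceeds the mode.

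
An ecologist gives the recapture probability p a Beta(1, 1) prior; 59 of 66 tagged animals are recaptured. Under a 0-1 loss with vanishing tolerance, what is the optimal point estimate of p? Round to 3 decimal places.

0.894

Posterior: Beta(1+59, 1+7) = Beta(60, 8).
Mode = (60−1)/(60+8−2) = 59/66 = 0.894.
With a flat prior the MAP equals the MLE, 59/66.
Mean = 60/(60+8) = 60/68 = 0.882.
This is the posterior mode — the MAP estimate.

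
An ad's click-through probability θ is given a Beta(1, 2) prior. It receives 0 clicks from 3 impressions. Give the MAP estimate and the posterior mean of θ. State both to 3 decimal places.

Posterior: Beta(1+0, 2+3) = Beta(1, 5).
Since α = 1 ≤ 1 and β > 1, the Beta density is monotone decreasing on [0,1]; the mode is at 0.
Mean = 1/(1+5) = 0.167.

MAP = 0.000, posterior mean = 0.167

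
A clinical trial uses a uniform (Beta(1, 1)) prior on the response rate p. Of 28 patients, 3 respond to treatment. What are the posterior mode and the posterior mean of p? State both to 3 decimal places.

posterior mode = 0.107, posterior mean = 0.133

Posterior: Beta(1+3, 1+25) = Beta(4, 26).
Mode = (4−1)/(4+26−2) = 3/28 = 0.107.
With a flat prior the MAP equals the MLE, 3/28.
Mean = 4/(4+26) = 4/30 = 0.133.
The mean is pulled above the mode by the posterior's right skew.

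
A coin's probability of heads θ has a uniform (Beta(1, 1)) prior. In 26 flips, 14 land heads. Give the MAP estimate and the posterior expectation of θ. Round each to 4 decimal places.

Posterior: Beta(1+14, 1+12) = Beta(15, 13).
Mode = (15−1)/(15+13−2) = 14/26 = 0.5385.
With a flat prior the MAP equals the MLE, 14/26.
Mean = 15/(15+13) = 15/28 = 0.5357.
Mode > mean: the posterior has a left tail.

MAP estimate = 0.5385, posterior expectation = 0.5357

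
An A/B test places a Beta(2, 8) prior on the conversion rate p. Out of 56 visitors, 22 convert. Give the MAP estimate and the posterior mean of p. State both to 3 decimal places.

MAP: 0.359. Posterior mean: 0.364.

Posterior: Beta(2+22, 8+34) = Beta(24, 42).
Mode = (24−1)/(24+42−2) = 23/64 = 0.359.
Mean = 24/(24+42) = 24/66 = 0.364.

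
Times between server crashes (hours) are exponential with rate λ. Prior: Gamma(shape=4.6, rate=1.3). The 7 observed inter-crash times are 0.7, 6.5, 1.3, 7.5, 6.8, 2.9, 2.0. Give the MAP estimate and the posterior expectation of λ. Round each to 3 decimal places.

Σ times = 27.7. Posterior: Gamma(shape = 4.6+7 = 11.6, rate = 1.3+27.7 = 29.0).
Mode = (α−1)/β = 10.6/29.0 = 0.366.
Mean = α/β = 11.6/29.0 = 0.400.
The mean is pulled above the mode by the posterior's right skew.

MAP estimate = 0.366, posterior expectation = 0.400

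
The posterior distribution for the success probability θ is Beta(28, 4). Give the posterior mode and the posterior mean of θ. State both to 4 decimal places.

MAP: 0.9000. Posterior mean: 0.8750.

Mode = (28−1)/(28+4−2) = 27/30 = 0.9000.
Mean = 28/(28+4) = 28/32 = 0.8750.
The mean is pulled below the mode by the posterior's left skew.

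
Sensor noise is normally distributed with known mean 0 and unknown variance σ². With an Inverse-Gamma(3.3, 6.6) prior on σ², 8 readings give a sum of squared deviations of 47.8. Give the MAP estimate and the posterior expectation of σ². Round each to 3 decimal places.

Posterior: Inverse-Gamma(shape = 3.3+8/2 = 7.3, scale = 6.6+47.8/2 = 30.5).
Mode = β/(α+1) = 30.5/8.3 = 3.675.
Mean = β/(α−1) = 30.5/6.3 = 4.841.

MAP: 3.675. Posterior mean: 4.841.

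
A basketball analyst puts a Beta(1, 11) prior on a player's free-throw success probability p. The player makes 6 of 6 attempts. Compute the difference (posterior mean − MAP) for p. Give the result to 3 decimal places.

0.014

Posterior: Beta(1+6, 11+0) = Beta(7, 11).
Mode = (7−1)/(7+11−2) = 6/16 = 0.375.
Mean = 7/(7+11) = 7/18 = 0.389.
Difference = 0.389 − 0.375 = 0.014.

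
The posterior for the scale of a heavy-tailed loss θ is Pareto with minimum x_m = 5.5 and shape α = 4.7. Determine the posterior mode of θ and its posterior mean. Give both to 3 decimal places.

MAP = 5.500, posterior mean = 6.986

The Pareto density is strictly decreasing on [x_m, ∞), so the mode is x_m = 5.500.
Mean = α·x_m/(α−1) = 4.7·5.5/3.7 = 6.986.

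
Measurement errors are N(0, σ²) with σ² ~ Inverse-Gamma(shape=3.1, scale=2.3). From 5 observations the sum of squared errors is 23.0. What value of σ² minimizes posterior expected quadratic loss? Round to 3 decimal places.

Posterior: Inverse-Gamma(shape = 3.1+5/2 = 5.6, scale = 2.3+23.0/2 = 13.8).
Mode = β/(α+1) = 13.8/6.6 = 2.091.
Mean = β/(α−1) = 13.8/4.6 = 3.000.
Quadratic loss ⇒ the optimal estimator is the posterior mean.

3.000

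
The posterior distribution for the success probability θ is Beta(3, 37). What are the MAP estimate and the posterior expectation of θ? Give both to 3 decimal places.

Mode = (3−1)/(3+37−2) = 2/38 = 0.053.
Mean = 3/(3+37) = 3/40 = 0.075.

MAP = 0.053, posterior mean = 0.075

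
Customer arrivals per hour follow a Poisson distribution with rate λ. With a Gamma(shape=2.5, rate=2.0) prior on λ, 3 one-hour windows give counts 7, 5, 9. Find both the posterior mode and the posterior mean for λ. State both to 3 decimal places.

Σ counts = 21. Posterior: Gamma(shape = 2.5+21 = 23.5, rate = 2.0+3 = 5.0).
Mode = (α−1)/β = 22.5/5.0 = 4.500.
Mean = α/β = 23.5/5.0 = 4.700.

MAP = 4.500; posterior mean = 4.700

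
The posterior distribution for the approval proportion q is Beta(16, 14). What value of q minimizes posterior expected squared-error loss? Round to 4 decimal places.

0.5333

Mode = (16−1)/(16+14−2) = 15/28 = 0.5357.
Mean = 16/(16+14) = 16/30 = 0.5333.
Squared-error loss ⇒ the optimal estimator is the posterior mean.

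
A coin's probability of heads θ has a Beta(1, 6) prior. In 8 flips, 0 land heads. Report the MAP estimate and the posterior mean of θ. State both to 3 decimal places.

MAP = 0.000; posterior mean = 0.067

Posterior: Beta(1+0, 6+8) = Beta(1, 14).
Since α = 1 ≤ 1 and β > 1, the Beta density is monotone decreasing on [0,1]; the mode is at 0.
Mean = 1/(1+14) = 0.067.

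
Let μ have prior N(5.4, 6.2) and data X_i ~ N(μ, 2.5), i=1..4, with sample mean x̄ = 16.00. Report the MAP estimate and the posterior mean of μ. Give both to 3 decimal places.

MAP = 15.029; posterior mean = 15.029

Posterior for μ is Normal. Precision-weighted mean: (1/6.2·5.4 + 4/2.5·16.00) / (1/6.2 + 4/2.5) = 15.029.
A Normal posterior is symmetric, so mode = mean.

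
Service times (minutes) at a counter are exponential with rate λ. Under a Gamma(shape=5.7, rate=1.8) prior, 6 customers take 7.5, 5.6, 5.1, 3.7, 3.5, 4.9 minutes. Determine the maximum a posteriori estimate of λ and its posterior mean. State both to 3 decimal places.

MAP = 0.333, posterior mean = 0.364

Σ times = 30.3. Posterior: Gamma(shape = 5.7+6 = 11.7, rate = 1.8+30.3 = 32.1).
Mode = (α−1)/β = 10.7/32.1 = 0.333.
Mean = α/β = 11.7/32.1 = 0.364.
The posterior is right-skewed, so the mean exceeds the mode.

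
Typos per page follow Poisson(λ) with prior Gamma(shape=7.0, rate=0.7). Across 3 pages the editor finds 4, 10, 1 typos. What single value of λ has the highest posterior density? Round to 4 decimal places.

Σ counts = 15. Posterior: Gamma(shape = 7.0+15 = 22.0, rate = 0.7+3 = 3.7).
Mode = (α−1)/β = 21.0/3.7 = 5.6757.
Mean = α/β = 22.0/3.7 = 5.9459.
This is the posterior mode — the MAP estimate.

5.6757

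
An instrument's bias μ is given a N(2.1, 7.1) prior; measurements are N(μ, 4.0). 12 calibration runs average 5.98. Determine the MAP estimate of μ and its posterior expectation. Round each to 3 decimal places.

Posterior for μ is Normal. Precision-weighted mean: (1/7.1·2.1 + 12/4.0·5.98) / (1/7.1 + 12/4.0) = 5.806.
A Normal posterior is symmetric, so mode = mean.

μ_MAP = 5.806, E[μ|data] = 5.806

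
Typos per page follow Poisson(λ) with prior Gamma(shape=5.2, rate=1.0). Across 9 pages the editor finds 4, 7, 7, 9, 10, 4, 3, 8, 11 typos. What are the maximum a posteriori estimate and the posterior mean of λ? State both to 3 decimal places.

Σ counts = 63. Posterior: Gamma(shape = 5.2+63 = 68.2, rate = 1.0+9 = 10.0).
Mode = (α−1)/β = 67.2/10.0 = 6.720.
Mean = α/β = 68.2/10.0 = 6.820.

MAP = 6.720, posterior mean = 6.820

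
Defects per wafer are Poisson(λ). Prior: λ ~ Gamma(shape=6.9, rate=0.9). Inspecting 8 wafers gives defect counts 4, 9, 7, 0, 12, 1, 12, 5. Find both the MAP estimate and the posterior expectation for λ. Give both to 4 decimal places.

MAP = 6.2809; posterior mean = 6.3933

Σ counts = 50. Posterior: Gamma(shape = 6.9+50 = 56.9, rate = 0.9+8 = 8.9).
Mode = (α−1)/β = 55.9/8.9 = 6.2809.
Mean = α/β = 56.9/8.9 = 6.3933.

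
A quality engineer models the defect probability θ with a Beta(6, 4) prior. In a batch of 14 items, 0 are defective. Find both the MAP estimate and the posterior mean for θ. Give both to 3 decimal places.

Posterior: Beta(6+0, 4+14) = Beta(6, 18).
Mode = (6−1)/(6+18−2) = 5/22 = 0.227.
Mean = 6/(6+18) = 6/24 = 0.250.
Mean > mode: the posterior has a right tail.

MAP = 0.227, posterior mean = 0.250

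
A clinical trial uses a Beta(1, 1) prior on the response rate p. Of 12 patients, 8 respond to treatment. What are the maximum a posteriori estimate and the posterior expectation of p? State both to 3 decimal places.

Posterior: Beta(1+8, 1+4) = Beta(9, 5).
Mode = (9−1)/(9+5−2) = 8/12 = 0.667.
With a flat prior the MAP equals the MLE, 8/12.
Mean = 9/(9+5) = 9/14 = 0.643.
The posterior is left-skewed, so the mode exceeds the mean.

MAP = 0.667, posterior mean = 0.643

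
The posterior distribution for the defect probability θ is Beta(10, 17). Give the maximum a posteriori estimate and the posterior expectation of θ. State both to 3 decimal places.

Mode = (10−1)/(10+17−2) = 9/25 = 0.360.
Mean = 10/(10+17) = 10/27 = 0.370.
Right-skewed posterior ⇒ mode < mean.

θ_MAP = 0.360, E[θ|data] = 0.370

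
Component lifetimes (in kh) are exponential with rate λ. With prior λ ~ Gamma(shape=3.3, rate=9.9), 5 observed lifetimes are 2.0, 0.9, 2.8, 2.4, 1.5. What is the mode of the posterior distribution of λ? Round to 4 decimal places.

Σ times = 9.6. Posterior: Gamma(shape = 3.3+5 = 8.3, rate = 9.9+9.6 = 19.5).
Mode = (α−1)/β = 7.3/19.5 = 0.3744.
Mean = α/β = 8.3/19.5 = 0.4256.
This is the posterior mode — the MAP estimate.

0.3744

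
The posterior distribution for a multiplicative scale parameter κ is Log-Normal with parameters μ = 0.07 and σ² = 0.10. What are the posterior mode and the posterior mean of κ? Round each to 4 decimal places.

MAP: 0.9704. Posterior mean: 1.1275.

Mode = exp(μ − σ²) = exp(-0.03) = 0.9704.
Mean = exp(μ + σ²/2) = exp(0.120) = 1.1275.
The mean is pulled above the mode by the posterior's right skew.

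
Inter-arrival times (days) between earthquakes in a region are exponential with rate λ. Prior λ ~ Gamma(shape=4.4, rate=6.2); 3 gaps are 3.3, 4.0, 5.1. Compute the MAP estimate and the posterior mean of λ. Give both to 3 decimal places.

Σ times = 12.4. Posterior: Gamma(shape = 4.4+3 = 7.4, rate = 6.2+12.4 = 18.6).
Mode = (α−1)/β = 6.4/18.6 = 0.344.
Mean = α/β = 7.4/18.6 = 0.398.

λ_MAP = 0.344, E[λ|data] = 0.398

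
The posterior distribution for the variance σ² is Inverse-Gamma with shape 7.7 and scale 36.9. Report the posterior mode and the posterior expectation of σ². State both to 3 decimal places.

Mode = β/(α+1) = 36.9/8.7 = 4.241.
Mean = β/(α−1) = 36.9/6.7 = 5.507.
Right-skewed posterior ⇒ mode < mean.

σ²_MAP = 4.241, E[σ²|data] = 5.507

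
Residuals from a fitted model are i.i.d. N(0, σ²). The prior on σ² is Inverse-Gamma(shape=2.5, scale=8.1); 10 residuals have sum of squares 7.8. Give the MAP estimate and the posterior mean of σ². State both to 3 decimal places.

Posterior: Inverse-Gamma(shape = 2.5+10/2 = 7.5, scale = 8.1+7.8/2 = 12.0).
Mode = β/(α+1) = 12.0/8.5 = 1.412.
Mean = β/(α−1) = 12.0/6.5 = 1.846.
The mean is pulled above the mode by the posterior's right skew.

MAP = 1.412, posterior mean = 1.846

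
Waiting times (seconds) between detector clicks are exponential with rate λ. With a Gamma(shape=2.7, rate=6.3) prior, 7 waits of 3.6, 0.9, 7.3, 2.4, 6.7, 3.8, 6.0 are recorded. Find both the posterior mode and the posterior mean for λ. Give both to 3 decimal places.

Σ times = 30.7. Posterior: Gamma(shape = 2.7+7 = 9.7, rate = 6.3+30.7 = 37.0).
Mode = (α−1)/β = 8.7/37.0 = 0.235.
Mean = α/β = 9.7/37.0 = 0.262.
The posterior is right-skewed, so the mean exceeds the mode.

MAP = 0.235; posterior mean = 0.262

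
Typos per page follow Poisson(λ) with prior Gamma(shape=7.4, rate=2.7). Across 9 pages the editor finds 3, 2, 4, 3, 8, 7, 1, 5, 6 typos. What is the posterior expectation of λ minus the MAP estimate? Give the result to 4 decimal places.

Σ counts = 39. Posterior: Gamma(shape = 7.4+39 = 46.4, rate = 2.7+9 = 11.7).
Mode = (α−1)/β = 45.4/11.7 = 3.8803.
Mean = α/β = 46.4/11.7 = 3.9658.
Difference = 3.9658 − 3.8803 = 0.0855.
Mean > mode: the posterior has a right tail.

0.0855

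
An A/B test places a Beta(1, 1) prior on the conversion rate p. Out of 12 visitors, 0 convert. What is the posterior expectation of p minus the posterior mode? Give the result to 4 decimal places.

Posterior: Beta(1+0, 1+12) = Beta(1, 13).
Since α = 1 ≤ 1 and β > 1, the Beta density is monotone decreasing on [0,1]; the mode is at 0.
Mean = 1/(1+13) = 0.0714.
Difference = 0.0714 − 0.0000 = 0.0714.

0.0714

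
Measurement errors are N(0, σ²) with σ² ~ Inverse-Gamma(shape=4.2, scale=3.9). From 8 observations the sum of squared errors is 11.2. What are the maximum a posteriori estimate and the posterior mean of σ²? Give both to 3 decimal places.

MAP = 1.033, posterior mean = 1.319

Posterior: Inverse-Gamma(shape = 4.2+8/2 = 8.2, scale = 3.9+11.2/2 = 9.5).
Mode = β/(α+1) = 9.5/9.2 = 1.033.
Mean = β/(α−1) = 9.5/7.2 = 1.319.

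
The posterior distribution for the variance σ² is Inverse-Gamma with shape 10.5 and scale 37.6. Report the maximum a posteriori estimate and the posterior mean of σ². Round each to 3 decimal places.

σ²_MAP = 3.270, E[σ²|data] = 3.958

Mode = β/(α+1) = 37.6/11.5 = 3.270.
Mean = β/(α−1) = 37.6/9.5 = 3.958.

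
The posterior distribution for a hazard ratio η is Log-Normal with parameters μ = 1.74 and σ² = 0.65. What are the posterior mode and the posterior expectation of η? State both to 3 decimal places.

posterior mode = 2.974, posterior expectation = 7.885

Mode = exp(μ − σ²) = exp(1.09) = 2.974.
Mean = exp(μ + σ²/2) = exp(2.065) = 7.885.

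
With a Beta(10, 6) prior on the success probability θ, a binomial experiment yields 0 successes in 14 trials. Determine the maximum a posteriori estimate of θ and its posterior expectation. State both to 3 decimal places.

Posterior: Beta(10+0, 6+14) = Beta(10, 20).
Mode = (10−1)/(10+20−2) = 9/28 = 0.321.
Mean = 10/(10+20) = 10/30 = 0.333.

MAP: 0.321. Posterior mean: 0.333.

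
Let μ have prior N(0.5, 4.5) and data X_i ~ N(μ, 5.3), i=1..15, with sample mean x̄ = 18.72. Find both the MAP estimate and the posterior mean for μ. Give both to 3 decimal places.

Posterior for μ is Normal. Precision-weighted mean: (1/4.5·0.5 + 15/5.3·18.72) / (1/4.5 + 15/5.3) = 17.394.
A Normal posterior is symmetric, so mode = mean.

MAP estimate = 17.394, posterior mean = 17.394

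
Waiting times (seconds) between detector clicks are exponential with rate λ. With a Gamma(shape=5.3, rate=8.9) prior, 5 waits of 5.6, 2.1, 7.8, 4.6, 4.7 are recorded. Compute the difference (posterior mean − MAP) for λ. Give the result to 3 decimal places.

0.030

Σ times = 24.8. Posterior: Gamma(shape = 5.3+5 = 10.3, rate = 8.9+24.8 = 33.7).
Mode = (α−1)/β = 9.3/33.7 = 0.276.
Mean = α/β = 10.3/33.7 = 0.306.
Difference = 0.306 − 0.276 = 0.030.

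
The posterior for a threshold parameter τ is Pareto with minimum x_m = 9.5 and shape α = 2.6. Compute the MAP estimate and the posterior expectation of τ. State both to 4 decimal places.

The Pareto density is strictly decreasing on [x_m, ∞), so the mode is x_m = 9.5000.
Mean = α·x_m/(α−1) = 2.6·9.5/1.6 = 15.4375.

MAP = 9.5000; posterior mean = 15.4375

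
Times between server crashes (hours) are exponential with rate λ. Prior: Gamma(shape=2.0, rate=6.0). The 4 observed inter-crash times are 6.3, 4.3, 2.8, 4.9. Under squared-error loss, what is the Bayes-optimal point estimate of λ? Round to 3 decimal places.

Σ times = 18.3. Posterior: Gamma(shape = 2.0+4 = 6.0, rate = 6.0+18.3 = 24.3).
Mode = (α−1)/β = 5.0/24.3 = 0.206.
Mean = α/β = 6.0/24.3 = 0.247.
Squared-error loss ⇒ the optimal estimator is the posterior mean.

0.247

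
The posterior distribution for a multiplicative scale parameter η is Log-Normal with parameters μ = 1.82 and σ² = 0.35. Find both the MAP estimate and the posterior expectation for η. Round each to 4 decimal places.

MAP = 4.3492, posterior mean = 7.3522

Mode = exp(μ − σ²) = exp(1.47) = 4.3492.
Mean = exp(μ + σ²/2) = exp(1.995) = 7.3522.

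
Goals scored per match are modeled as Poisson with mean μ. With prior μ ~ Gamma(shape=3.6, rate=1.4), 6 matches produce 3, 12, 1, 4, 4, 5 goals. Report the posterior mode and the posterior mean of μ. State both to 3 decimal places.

Σ counts = 29. Posterior: Gamma(shape = 3.6+29 = 32.6, rate = 1.4+6 = 7.4).
Mode = (α−1)/β = 31.6/7.4 = 4.270.
Mean = α/β = 32.6/7.4 = 4.405.
The mean is pulled above the mode by the posterior's right skew.

μ_MAP = 4.270, E[μ|data] = 4.405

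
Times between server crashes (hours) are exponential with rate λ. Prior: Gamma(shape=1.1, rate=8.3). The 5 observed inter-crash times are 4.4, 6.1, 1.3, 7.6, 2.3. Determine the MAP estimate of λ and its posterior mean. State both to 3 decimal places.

MAP: 0.170. Posterior mean: 0.203.

Σ times = 21.7. Posterior: Gamma(shape = 1.1+5 = 6.1, rate = 8.3+21.7 = 30.0).
Mode = (α−1)/β = 5.1/30.0 = 0.170.
Mean = α/β = 6.1/30.0 = 0.203.
The mean is pulled above the mode by the posterior's right skew.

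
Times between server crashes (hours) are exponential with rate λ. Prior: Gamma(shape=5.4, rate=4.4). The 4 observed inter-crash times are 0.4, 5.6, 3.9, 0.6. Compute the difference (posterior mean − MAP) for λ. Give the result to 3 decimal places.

0.067

Σ times = 10.5. Posterior: Gamma(shape = 5.4+4 = 9.4, rate = 4.4+10.5 = 14.9).
Mode = (α−1)/β = 8.4/14.9 = 0.564.
Mean = α/β = 9.4/14.9 = 0.631.
Difference = 0.631 − 0.564 = 0.067.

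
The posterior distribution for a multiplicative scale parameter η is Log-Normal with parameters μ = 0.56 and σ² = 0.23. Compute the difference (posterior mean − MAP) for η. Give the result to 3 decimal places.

0.573

Mode = exp(μ − σ²) = exp(0.33) = 1.391.
Mean = exp(μ + σ²/2) = exp(0.675) = 1.964.
Difference = 1.964 − 1.391 = 0.573.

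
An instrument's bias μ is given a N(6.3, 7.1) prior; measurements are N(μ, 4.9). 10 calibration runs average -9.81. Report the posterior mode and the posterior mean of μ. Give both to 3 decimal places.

posterior mode = -8.770, posterior mean = -8.770

Posterior for μ is Normal. Precision-weighted mean: (1/7.1·6.3 + 10/4.9·-9.81) / (1/7.1 + 10/4.9) = -8.770.
A Normal posterior is symmetric, so mode = mean.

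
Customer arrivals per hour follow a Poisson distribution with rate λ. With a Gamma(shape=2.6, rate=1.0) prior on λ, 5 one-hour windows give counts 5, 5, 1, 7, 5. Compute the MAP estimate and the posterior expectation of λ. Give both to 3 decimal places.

MAP estimate = 4.100, posterior expectation = 4.267

Σ counts = 23. Posterior: Gamma(shape = 2.6+23 = 25.6, rate = 1.0+5 = 6.0).
Mode = (α−1)/β = 24.6/6.0 = 4.100.
Mean = α/β = 25.6/6.0 = 4.267.
Right-skewed posterior ⇒ mode < mean.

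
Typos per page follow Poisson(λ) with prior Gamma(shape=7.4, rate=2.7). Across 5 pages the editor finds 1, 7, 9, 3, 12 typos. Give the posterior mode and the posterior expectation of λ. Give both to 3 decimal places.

posterior mode = 4.987, posterior expectation = 5.117

Σ counts = 32. Posterior: Gamma(shape = 7.4+32 = 39.4, rate = 2.7+5 = 7.7).
Mode = (α−1)/β = 38.4/7.7 = 4.987.
Mean = α/β = 39.4/7.7 = 5.117.
Right-skewed posterior ⇒ mode < mean.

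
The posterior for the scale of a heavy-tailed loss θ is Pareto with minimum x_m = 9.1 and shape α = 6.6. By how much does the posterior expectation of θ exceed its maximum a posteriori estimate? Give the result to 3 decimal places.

1.625

The Pareto density is strictly decreasing on [x_m, ∞), so the mode is x_m = 9.100.
Mean = α·x_m/(α−1) = 6.6·9.1/5.6 = 10.725.
Difference = 10.725 − 9.100 = 1.625.
The posterior is right-skewed, so the mean exceeds the mode.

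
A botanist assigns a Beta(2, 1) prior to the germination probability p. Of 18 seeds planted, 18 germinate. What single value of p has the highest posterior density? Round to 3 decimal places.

Posterior: Beta(2+18, 1+0) = Beta(20, 1).
Since β = 1 ≤ 1 and α > 1, the Beta density is monotone increasing on [0,1]; the mode is at 1.
Mean = 20/(20+1) = 0.952.
This is the posterior mode — the MAP estimate.

1.000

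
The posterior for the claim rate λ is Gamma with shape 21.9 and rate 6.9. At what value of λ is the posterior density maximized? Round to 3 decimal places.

Mode = (α−1)/β = 20.9/6.9 = 3.029.
Mean = α/β = 21.9/6.9 = 3.174.
This is the posterior mode — the MAP estimate.

3.029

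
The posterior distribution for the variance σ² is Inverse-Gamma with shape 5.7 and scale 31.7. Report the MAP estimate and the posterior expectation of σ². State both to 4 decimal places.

σ²_MAP = 4.7313, E[σ²|data] = 6.7447

Mode = β/(α+1) = 31.7/6.7 = 4.7313.
Mean = β/(α−1) = 31.7/4.7 = 6.7447.
Right-skewed posterior ⇒ mode < mean.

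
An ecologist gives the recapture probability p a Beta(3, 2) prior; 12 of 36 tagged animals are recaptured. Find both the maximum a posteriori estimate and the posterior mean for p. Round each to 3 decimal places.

p_MAP = 0.359, E[p|data] = 0.366

Posterior: Beta(3+12, 2+24) = Beta(15, 26).
Mode = (15−1)/(15+26−2) = 14/39 = 0.359.
Mean = 15/(15+26) = 15/41 = 0.366.
Mean > mode: the posterior has a right tail.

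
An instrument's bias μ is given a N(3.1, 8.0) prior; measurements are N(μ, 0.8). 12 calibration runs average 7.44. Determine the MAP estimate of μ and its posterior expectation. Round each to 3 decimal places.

MAP: 7.404. Posterior mean: 7.404.

Posterior for μ is Normal. Precision-weighted mean: (1/8.0·3.1 + 12/0.8·7.44) / (1/8.0 + 12/0.8) = 7.404.
A Normal posterior is symmetric, so mode = mean.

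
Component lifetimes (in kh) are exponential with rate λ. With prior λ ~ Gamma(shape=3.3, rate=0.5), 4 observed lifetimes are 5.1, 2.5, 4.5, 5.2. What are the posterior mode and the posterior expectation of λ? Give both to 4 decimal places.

MAP = 0.3539; posterior mean = 0.4101

Σ times = 17.3. Posterior: Gamma(shape = 3.3+4 = 7.3, rate = 0.5+17.3 = 17.8).
Mode = (α−1)/β = 6.3/17.8 = 0.3539.
Mean = α/β = 7.3/17.8 = 0.4101.
Mean > mode: the posterior has a right tail.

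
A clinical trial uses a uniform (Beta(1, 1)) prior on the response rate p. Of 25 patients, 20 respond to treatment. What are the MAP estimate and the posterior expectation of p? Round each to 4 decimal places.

MAP = 0.8000; posterior mean = 0.7778

Posterior: Beta(1+20, 1+5) = Beta(21, 6).
Mode = (21−1)/(21+6−2) = 20/25 = 0.8000.
With a flat prior the MAP equals the MLE, 20/25.
Mean = 21/(21+6) = 21/27 = 0.7778.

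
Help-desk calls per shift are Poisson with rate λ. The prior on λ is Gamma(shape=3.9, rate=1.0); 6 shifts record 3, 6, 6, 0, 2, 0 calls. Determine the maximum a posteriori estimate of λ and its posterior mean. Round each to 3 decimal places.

MAP = 2.843; posterior mean = 2.986

Σ counts = 17. Posterior: Gamma(shape = 3.9+17 = 20.9, rate = 1.0+6 = 7.0).
Mode = (α−1)/β = 19.9/7.0 = 2.843.
Mean = α/β = 20.9/7.0 = 2.986.
Mean > mode: the posterior has a right tail.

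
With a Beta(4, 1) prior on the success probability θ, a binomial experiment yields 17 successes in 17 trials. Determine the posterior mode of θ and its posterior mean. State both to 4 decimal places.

Posterior: Beta(4+17, 1+0) = Beta(21, 1).
Since β = 1 ≤ 1 and α > 1, the Beta density is monotone increasing on [0,1]; the mode is at 1.
Mean = 21/(21+1) = 0.9545.
Mode > mean: the posterior has a left tail.

MAP: 1.0000. Posterior mean: 0.9545.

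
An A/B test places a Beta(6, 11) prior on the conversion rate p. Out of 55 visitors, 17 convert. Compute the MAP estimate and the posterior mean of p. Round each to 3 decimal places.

Posterior: Beta(6+17, 11+38) = Beta(23, 49).
Mode = (23−1)/(23+49−2) = 22/70 = 0.314.
Mean = 23/(23+49) = 23/72 = 0.319.
The mean is pulled above the mode by the posterior's right skew.

p_MAP = 0.314, E[p|data] = 0.319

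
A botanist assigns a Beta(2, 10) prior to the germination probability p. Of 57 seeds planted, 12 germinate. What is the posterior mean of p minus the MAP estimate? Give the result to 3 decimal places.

0.009

Posterior: Beta(2+12, 10+45) = Beta(14, 55).
Mode = (14−1)/(14+55−2) = 13/67 = 0.194.
Mean = 14/(14+55) = 14/69 = 0.203.
Difference = 0.203 − 0.194 = 0.009.
Right-skewed posterior ⇒ mode < mean.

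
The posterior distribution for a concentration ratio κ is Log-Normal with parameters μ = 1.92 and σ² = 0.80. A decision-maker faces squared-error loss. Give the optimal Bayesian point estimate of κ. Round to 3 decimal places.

10.176

Mode = exp(μ − σ²) = exp(1.12) = 3.065.
Mean = exp(μ + σ²/2) = exp(2.320) = 10.176.
Squared-error loss ⇒ the optimal estimator is the posterior mean.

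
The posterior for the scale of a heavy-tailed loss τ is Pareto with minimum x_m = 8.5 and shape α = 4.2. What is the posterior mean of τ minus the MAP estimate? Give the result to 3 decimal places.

The Pareto density is strictly decreasing on [x_m, ∞), so the mode is x_m = 8.500.
Mean = α·x_m/(α−1) = 4.2·8.5/3.2 = 11.156.
Difference = 11.156 − 8.500 = 2.656.
Mean > mode: the posterior has a right tail.

2.656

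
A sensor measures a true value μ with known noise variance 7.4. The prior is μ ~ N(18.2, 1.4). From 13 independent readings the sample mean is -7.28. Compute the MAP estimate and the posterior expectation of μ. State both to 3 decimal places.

Posterior for μ is Normal. Precision-weighted mean: (1/1.4·18.2 + 13/7.4·-7.28) / (1/1.4 + 13/7.4) = 0.085.
A Normal posterior is symmetric, so mode = mean.

MAP estimate = 0.085, posterior expectation = 0.085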